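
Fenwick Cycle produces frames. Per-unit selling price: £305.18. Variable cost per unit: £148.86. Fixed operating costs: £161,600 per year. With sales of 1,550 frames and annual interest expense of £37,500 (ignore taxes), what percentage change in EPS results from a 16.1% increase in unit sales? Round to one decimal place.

Contribution at this volume is 1,550 × £156.32 = £242,296.00.
EBIT = £242,296.00 − £161,600 = £80,696.00.
Interest = £37,500.00, so EBIT − I = £43,196.00.
DCL = total CM / (EBIT − I) = £242,296.00 / £43,196.00 = 5.6092.
EPS therefore changes by 5.6092 × (+16.1%) = +90.3%.

+90.3%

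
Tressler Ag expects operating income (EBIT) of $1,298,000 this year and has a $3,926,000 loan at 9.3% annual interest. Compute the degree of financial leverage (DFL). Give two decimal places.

Interest = $365,118.00.
Degree of financial leverage = EBIT / (EBIT − interest) = $1,298,000 / $932,882.00 = 1.3914.

1.39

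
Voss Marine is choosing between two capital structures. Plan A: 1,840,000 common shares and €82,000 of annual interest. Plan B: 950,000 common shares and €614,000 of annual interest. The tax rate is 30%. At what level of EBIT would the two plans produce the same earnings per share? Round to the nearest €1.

Set EPS_A = EPS_B: (EBIT − €82,000)(1 − 0.30) ÷ 1,840,000 = (EBIT − €614,000)(1 − 0.30) ÷ 950,000.
The (1 − t) factor cancels: (EBIT − 82,000) × 950,000 = (EBIT − 614,000) × 1,840,000.
EBIT × (1,840,000 − 950,000) = 614,000 × 1,840,000 − 82,000 × 950,000 = 1,051,860,000,000, so EBIT = 1,051,860,000,000 ÷ 890,000 = 1,181,865.17.

€1,181,865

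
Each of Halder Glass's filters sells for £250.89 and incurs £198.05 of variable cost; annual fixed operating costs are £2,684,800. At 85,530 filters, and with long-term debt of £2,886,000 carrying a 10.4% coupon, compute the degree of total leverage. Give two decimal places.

2.95

At 85,530 units, contribution = 85,530 × £52.84 = £4,519,405.20.
EBIT = £4,519,405.20 − £2,684,800 = £1,834,605.20. Interest = £300,144.00, so EBIT − I = £1,534,461.20.
Degree of total leverage = total CM / (EBIT − interest) = £4,519,405.20 / £1,534,461.20 = 2.9453.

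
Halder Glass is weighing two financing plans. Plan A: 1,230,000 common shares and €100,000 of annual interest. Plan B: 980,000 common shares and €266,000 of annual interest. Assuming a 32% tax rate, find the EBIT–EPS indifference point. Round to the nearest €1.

Set EPS_A = EPS_B: (EBIT − €100,000)(1 − 0.32) ÷ 1,230,000 = (EBIT − €266,000)(1 − 0.32) ÷ 980,000.
The (1 − t) factor cancels: (EBIT − 100,000) × 980,000 = (EBIT − 266,000) × 1,230,000.
EBIT × (1,230,000 − 980,000) = 266,000 × 1,230,000 − 100,000 × 980,000 = 229,180,000,000, so EBIT = 229,180,000,000 ÷ 250,000 = 916,720.00.

€916,720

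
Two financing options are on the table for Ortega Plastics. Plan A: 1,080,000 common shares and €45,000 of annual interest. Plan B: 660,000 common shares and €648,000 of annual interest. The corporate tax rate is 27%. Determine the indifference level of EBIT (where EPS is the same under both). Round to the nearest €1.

€1,595,571

At indifference, (EBIT − 45,000)(1 − t)/1,080,000 = (EBIT − 648,000)(1 − t)/660,000.
The (1 − t) factor cancels: (EBIT − 45,000) × 660,000 = (EBIT − 648,000) × 1,080,000.
Solving, EBIT = (648,000·1,080,000 − 45,000·660,000) / (1,080,000 − 660,000) = 670,140,000,000 / 420,000 = 1,595,571.43.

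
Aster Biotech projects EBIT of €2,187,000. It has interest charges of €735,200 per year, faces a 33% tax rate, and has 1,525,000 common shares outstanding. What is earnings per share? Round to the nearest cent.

€0.64

Pre-tax income = €2,187,000 − €735,200.00 = €1,451,800.00.
Net income = €1,451,800.00 × (1 − 0.33) = €972,706.00.
Per share: €972,706.00 / 1,525,000 shares = €0.64.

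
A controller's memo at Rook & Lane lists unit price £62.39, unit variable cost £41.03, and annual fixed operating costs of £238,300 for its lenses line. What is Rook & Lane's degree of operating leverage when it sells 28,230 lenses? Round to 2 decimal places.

Total contribution margin = 28,230 × £21.36 = £602,992.80.
Operating income = contribution − fixed costs = £602,992.80 − £238,300 = £364,692.80.
Degree of operating leverage = £602,992.80 / £364,692.80 = 1.6534.

1.65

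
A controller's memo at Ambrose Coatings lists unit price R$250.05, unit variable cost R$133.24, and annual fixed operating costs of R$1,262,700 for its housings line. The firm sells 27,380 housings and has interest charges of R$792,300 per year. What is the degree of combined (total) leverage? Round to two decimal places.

2.80

Contribution at this volume is 27,380 × R$116.81 = R$3,198,257.80.
EBIT = R$3,198,257.80 − R$1,262,700 = R$1,935,557.80. Interest = R$792,300.00, so EBIT − I = R$1,143,257.80.
DCL = contribution ÷ (EBIT − I) = R$3,198,257.80 ÷ R$1,143,257.80 = 2.7975.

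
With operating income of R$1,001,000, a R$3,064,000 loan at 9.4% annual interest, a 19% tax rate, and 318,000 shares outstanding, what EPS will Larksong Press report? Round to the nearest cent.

R$1.82

Interest = R$288,016.00, so EBT = R$1,001,000 − R$288,016.00 = R$712,984.00.
After tax at 19%: net income = R$712,984.00 × 0.81 = R$577,517.04.
Per share: R$577,517.04 / 318,000 shares = R$1.82.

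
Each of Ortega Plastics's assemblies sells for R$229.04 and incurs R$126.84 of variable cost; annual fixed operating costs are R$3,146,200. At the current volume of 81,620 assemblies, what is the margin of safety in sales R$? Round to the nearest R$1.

R$11,643,309

Contribution margin per unit = R$229.04 − R$126.84 = R$102.20. Break-even units = R$3,146,200 ÷ R$102.20 = 30,784.74; break-even revenue = 30,784.74 × R$229.04 = R$7,050,935.89.
Current sales = 81,620 × R$229.04 = R$18,694,244.80.
Margin of safety = R$18,694,244.80 − R$7,050,935.89 = R$11,643,309.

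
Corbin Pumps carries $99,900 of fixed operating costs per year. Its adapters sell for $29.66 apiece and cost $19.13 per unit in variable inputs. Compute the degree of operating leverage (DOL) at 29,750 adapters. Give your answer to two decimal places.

1.47

Contribution at this volume is 29,750 × $10.53 = $313,267.50.
EBIT = $313,267.50 − $99,900 = $213,367.50.
DOL = contribution ÷ EBIT = $313,267.50 ÷ $213,367.50 = 1.4682.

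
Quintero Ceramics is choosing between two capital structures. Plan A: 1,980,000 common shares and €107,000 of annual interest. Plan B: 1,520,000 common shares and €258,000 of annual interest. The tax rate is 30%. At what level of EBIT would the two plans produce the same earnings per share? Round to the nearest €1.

At indifference, (EBIT − 107,000)(1 − t)/1,980,000 = (EBIT − 258,000)(1 − t)/1,520,000.
Cancelling (1 − t) and cross-multiplying: 1,520,000·(EBIT − 107,000) = 1,980,000·(EBIT − 258,000).
Solving, EBIT = (258,000·1,980,000 − 107,000·1,520,000) / (1,980,000 − 1,520,000) = 348,200,000,000 / 460,000 = 756,956.52.

€756,957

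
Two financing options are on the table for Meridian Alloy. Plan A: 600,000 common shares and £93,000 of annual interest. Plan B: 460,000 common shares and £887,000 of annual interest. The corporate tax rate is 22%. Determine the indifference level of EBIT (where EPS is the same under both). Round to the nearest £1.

£3,495,857

Set EPS_A = EPS_B: (EBIT − £93,000)(1 − 0.22) ÷ 600,000 = (EBIT − £887,000)(1 − 0.22) ÷ 460,000.
Cancelling (1 − t) and cross-multiplying: 460,000·(EBIT − 93,000) = 600,000·(EBIT − 887,000).
Solving, EBIT = (887,000·600,000 − 93,000·460,000) / (600,000 − 460,000) = 489,420,000,000 / 140,000 = 3,495,857.14.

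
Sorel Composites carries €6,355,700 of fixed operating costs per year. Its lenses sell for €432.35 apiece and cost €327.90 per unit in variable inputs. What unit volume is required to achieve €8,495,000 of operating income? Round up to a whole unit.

Each unit contributes €432.35 − €327.90 = €104.45.
Units = (FC + target) / CM = (€6,355,700 + €8,495,000) / €104.45 = 142,179.99, so 142,180 lenses.

142,180 lenses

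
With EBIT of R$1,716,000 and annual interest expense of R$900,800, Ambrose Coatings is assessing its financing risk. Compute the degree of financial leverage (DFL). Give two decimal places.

Annual interest charges come to R$900,800.00.
Degree of financial leverage = EBIT / (EBIT − interest) = R$1,716,000 / R$815,200.00 = 2.1050.

2.11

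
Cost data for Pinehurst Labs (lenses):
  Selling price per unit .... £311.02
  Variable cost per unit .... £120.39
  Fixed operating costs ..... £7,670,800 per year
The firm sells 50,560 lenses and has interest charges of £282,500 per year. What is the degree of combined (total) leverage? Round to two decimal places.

Total contribution margin = 50,560 × £190.63 = £9,638,252.80.
Operating income = contribution − fixed costs = £9,638,252.80 − £7,670,800 = £1,967,452.80. Interest = £282,500.00.
DOL = £9,638,252.80 ÷ £1,967,452.80 = 4.8988; DFL = £1,967,452.80 ÷ £1,684,952.80 = 1.1677.
Combined leverage = 4.8988 × 1.1677 = 5.7203.

5.72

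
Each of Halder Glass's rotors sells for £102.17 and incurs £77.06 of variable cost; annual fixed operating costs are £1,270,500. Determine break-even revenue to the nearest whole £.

CM per unit = £102.17 − £77.06 = £25.11; CM ratio = £25.11 / £102.17 = 0.2458.
Break-even revenue = fixed costs × price ÷ CM = £1,270,500 × £102.17 ÷ £25.11 = £5,169,533.

£5,169,533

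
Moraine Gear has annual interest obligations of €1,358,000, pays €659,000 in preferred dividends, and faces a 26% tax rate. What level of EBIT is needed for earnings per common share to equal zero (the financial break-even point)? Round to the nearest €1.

€2,248,541

Grossing the preferred dividend up to pre-tax terms: €659,000 / (1 − 0.26) = €890,540.54.
Financial break-even EBIT = interest + D_p ÷ (1 − t) = €1,358,000 + €890,540.54 = €2,248,540.54.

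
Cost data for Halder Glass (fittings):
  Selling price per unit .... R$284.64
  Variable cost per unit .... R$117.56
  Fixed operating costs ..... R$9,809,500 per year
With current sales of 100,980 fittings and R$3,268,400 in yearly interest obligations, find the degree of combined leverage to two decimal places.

At 100,980 units, contribution = 100,980 × R$167.08 = R$16,871,738.40.
EBIT = R$16,871,738.40 − R$9,809,500 = R$7,062,238.40. Interest = R$3,268,400.00.
DOL = R$16,871,738.40 ÷ R$7,062,238.40 = 2.3890; DFL = R$7,062,238.40 ÷ R$3,793,838.40 = 1.8615.
Combined leverage = 2.3890 × 1.8615 = 4.4471.

4.45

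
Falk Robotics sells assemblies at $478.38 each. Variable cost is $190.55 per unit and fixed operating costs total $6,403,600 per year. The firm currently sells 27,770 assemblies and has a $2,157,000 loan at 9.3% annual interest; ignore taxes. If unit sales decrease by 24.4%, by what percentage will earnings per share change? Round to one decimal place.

-140.4%

At 27,770 units, contribution = 27,770 × $287.83 = $7,993,039.10.
EBIT = $7,993,039.10 − $6,403,600 = $1,589,439.10.
After interest of $200,601.00, pre-tax earnings = $1,388,838.10.
DCL = total CM / (EBIT − I) = $7,993,039.10 / $1,388,838.10 = 5.7552.
%ΔEPS = DCL × %ΔSales = 5.7552 × -24.4% = -140.4%.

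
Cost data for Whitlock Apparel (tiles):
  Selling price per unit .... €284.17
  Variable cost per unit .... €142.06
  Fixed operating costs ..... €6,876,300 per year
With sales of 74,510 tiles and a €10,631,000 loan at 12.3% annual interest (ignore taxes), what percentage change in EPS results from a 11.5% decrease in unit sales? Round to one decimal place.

-50.6%

At 74,510 units, contribution = 74,510 × €142.11 = €10,588,616.10.
EBIT = €10,588,616.10 − €6,876,300 = €3,712,316.10.
Interest = €1,307,613.00, so EBIT − I = €2,404,703.10.
Degree of combined leverage = contribution ÷ (EBIT − I) = €10,588,616.10 ÷ €2,404,703.10 = 4.4033.
EPS therefore changes by 4.4033 × (-11.5%) = -50.6%.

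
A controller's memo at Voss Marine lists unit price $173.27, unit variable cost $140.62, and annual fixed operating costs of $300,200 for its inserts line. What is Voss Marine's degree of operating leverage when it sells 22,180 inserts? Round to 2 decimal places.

Total contribution margin = 22,180 × $32.65 = $724,177.00.
EBIT = $724,177.00 − $300,200 = $423,977.00.
DOL = contribution ÷ EBIT = $724,177.00 ÷ $423,977.00 = 1.7081.

1.71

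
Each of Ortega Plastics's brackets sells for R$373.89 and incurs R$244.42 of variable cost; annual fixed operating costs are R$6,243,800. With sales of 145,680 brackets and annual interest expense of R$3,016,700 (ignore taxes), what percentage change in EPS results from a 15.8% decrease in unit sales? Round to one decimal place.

-31.0%

Total contribution margin = 145,680 × R$129.47 = R$18,861,189.60.
EBIT = R$18,861,189.60 − R$6,243,800 = R$12,617,389.60.
After interest of R$3,016,700.00, pre-tax earnings = R$9,600,689.60.
Degree of combined leverage = contribution ÷ (EBIT − I) = R$18,861,189.60 ÷ R$9,600,689.60 = 1.9646.
EPS therefore changes by 1.9646 × (-15.8%) = -31.0%.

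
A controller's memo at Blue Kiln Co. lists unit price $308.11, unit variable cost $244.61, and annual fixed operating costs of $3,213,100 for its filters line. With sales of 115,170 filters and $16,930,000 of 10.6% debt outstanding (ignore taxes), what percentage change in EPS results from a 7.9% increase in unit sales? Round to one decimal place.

Total contribution margin = 115,170 × $63.50 = $7,313,295.00.
EBIT = $7,313,295.00 − $3,213,100 = $4,100,195.00.
Interest = $1,794,580.00, so EBIT − I = $2,305,615.00.
DCL = total CM / (EBIT − I) = $7,313,295.00 / $2,305,615.00 = 3.1719.
%ΔEPS = DCL × %ΔSales = 3.1719 × +7.9% = +25.1%.

+25.1%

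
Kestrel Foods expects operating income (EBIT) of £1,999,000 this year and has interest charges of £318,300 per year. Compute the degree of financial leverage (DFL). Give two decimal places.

Annual interest charges come to £318,300.00.
Degree of financial leverage = EBIT / (EBIT − interest) = £1,999,000 / £1,680,700.00 = 1.1894.

1.19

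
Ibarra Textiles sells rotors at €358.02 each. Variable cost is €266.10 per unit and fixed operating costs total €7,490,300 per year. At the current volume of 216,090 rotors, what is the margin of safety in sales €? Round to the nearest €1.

€48,190,508

Unit CM = price − variable cost = €358.02 − €266.10 = €91.92. Break-even units = €7,490,300 ÷ €91.92 = 81,487.16; break-even revenue = 81,487.16 × €358.02 = €29,174,034.01.
Current sales = 216,090 × €358.02 = €77,364,541.80.
Margin of safety = €77,364,541.80 − €29,174,034.01 = €48,190,508.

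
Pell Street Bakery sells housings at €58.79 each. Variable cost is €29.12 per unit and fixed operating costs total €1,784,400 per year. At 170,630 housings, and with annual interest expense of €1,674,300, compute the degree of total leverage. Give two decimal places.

3.16

Contribution at this volume is 170,630 × €29.67 = €5,062,592.10.
Operating income = contribution − fixed costs = €5,062,592.10 − €1,784,400 = €3,278,192.10. Interest = €1,674,300.00.
DOL = €5,062,592.10 ÷ €3,278,192.10 = 1.5443; DFL = €3,278,192.10 ÷ €1,603,892.10 = 2.0439.
Combined leverage = 1.5443 × 2.0439 = 3.1564.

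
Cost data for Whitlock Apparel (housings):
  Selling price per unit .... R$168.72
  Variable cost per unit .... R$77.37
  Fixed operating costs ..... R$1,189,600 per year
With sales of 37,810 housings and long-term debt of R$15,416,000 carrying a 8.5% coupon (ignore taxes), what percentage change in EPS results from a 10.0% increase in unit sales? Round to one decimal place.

Contribution at this volume is 37,810 × R$91.35 = R$3,453,943.50.
EBIT = R$3,453,943.50 − R$1,189,600 = R$2,264,343.50.
After interest of R$1,310,360.00, pre-tax earnings = R$953,983.50.
DCL = total CM / (EBIT − I) = R$3,453,943.50 / R$953,983.50 = 3.6205.
%ΔEPS = DCL × %ΔSales = 3.6205 × +10.0% = +36.2%.

+36.2%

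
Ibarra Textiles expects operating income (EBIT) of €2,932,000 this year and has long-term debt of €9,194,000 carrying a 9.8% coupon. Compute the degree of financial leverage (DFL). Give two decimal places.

1.44

Interest = €901,012.00.
Degree of financial leverage = EBIT / (EBIT − interest) = €2,932,000 / €2,030,988.00 = 1.4436.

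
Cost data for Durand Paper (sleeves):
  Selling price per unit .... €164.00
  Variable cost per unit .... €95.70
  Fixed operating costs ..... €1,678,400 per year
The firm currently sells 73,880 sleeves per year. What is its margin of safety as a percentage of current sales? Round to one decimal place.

Contribution margin per unit = €164.00 − €95.70 = €68.30. Break-even units = €1,678,400 ÷ €68.30 = 24,573.94; break-even revenue = 24,573.94 × €164.00 = €4,030,125.92.
Actual sales revenue = 73,880 × €164.00 = €12,116,320.00.
Margin of safety = (€12,116,320.00 − €4,030,125.92) ÷ €12,116,320.00 = 66.7%.

66.7%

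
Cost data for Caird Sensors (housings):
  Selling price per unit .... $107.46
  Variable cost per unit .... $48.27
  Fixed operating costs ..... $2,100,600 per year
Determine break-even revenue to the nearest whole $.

$3,813,659

CM per unit = $107.46 − $48.27 = $59.19; CM ratio = $59.19 / $107.46 = 0.5508.
Break-even revenue = fixed costs × price ÷ CM = $2,100,600 × $107.46 ÷ $59.19 = $3,813,659.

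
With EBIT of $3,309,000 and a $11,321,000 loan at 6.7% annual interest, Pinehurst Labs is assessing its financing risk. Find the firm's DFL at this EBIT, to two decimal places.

Annual interest charges come to $758,507.00.
DFL = EBIT ÷ (EBIT − I) = $3,309,000 ÷ ($3,309,000 − $758,507.00) = $3,309,000 ÷ $2,550,493.00 = 1.2974.

1.30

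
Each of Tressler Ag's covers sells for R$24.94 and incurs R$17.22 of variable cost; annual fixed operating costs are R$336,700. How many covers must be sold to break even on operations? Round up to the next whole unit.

Unit CM = price − variable cost = R$24.94 − R$17.22 = R$7.72.
Break-even volume = fixed costs ÷ CM per unit = R$336,700 ÷ R$7.72 = 43,613.99, so 43,614 covers.

43,614 covers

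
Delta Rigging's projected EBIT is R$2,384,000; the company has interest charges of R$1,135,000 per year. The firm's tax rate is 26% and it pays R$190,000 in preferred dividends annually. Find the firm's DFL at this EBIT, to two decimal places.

Annual interest charges come to R$1,135,000.00.
Preferred dividends grossed up pre-tax: R$190,000 / (1 − 0.26) = R$256,756.76.
DFL = EBIT ÷ [EBIT − I − D_p/(1−t)] = R$2,384,000 ÷ [R$2,384,000 − R$1,135,000.00 − R$256,756.76] = R$2,384,000 ÷ R$992,243.24 = 2.4026.

2.40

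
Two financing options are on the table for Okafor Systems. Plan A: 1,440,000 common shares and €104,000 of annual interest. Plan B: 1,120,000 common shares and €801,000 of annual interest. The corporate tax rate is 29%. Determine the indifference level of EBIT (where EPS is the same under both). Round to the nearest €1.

At indifference, (EBIT − 104,000)(1 − t)/1,440,000 = (EBIT − 801,000)(1 − t)/1,120,000.
The (1 − t) factor cancels: (EBIT − 104,000) × 1,120,000 = (EBIT − 801,000) × 1,440,000.
EBIT × (1,440,000 − 1,120,000) = 801,000 × 1,440,000 − 104,000 × 1,120,000 = 1,036,960,000,000, so EBIT = 1,036,960,000,000 ÷ 320,000 = 3,240,500.00.

€3,240,500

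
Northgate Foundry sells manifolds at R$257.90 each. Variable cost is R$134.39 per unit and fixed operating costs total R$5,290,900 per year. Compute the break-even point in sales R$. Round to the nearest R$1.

R$11,047,876

Contribution margin per unit = R$257.90 − R$134.39 = R$123.51, a CM ratio of R$123.51 ÷ R$257.90 = 0.4789.
Break-even sales = FC ÷ CM ratio = R$5,290,900 × R$257.90 / R$123.51 = R$11,047,876.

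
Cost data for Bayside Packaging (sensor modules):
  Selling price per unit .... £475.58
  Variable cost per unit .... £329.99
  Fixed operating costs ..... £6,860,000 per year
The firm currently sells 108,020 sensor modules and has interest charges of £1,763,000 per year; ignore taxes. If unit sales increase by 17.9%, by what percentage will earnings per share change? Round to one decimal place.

+39.6%

At 108,020 units, contribution = 108,020 × £145.59 = £15,726,631.80.
EBIT = £15,726,631.80 − £6,860,000 = £8,866,631.80.
Interest = £1,763,000.00, so EBIT − I = £7,103,631.80.
Degree of combined leverage = contribution ÷ (EBIT − I) = £15,726,631.80 ÷ £7,103,631.80 = 2.2139.
%ΔEPS = DCL × %ΔSales = 2.2139 × +17.9% = +39.6%.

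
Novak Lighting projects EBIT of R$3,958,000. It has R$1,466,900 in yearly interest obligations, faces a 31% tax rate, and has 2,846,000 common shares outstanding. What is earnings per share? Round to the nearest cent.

R$0.60

Pre-tax income = R$3,958,000 − R$1,466,900.00 = R$2,491,100.00.
Net income = R$2,491,100.00 × (1 − 0.31) = R$1,718,859.00.
EPS = R$1,718,859.00 ÷ 2,846,000 = R$0.60.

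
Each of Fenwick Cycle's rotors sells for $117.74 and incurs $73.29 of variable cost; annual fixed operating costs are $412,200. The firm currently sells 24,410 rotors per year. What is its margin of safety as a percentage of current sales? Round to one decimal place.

62.0%

Contribution margin per unit = $117.74 − $73.29 = $44.45. Break-even units = $412,200 ÷ $44.45 = 9,273.34; break-even revenue = 9,273.34 × $117.74 = $1,091,843.15.
Actual sales revenue = 24,410 × $117.74 = $2,874,033.40.
Margin of safety = ($2,874,033.40 − $1,091,843.15) ÷ $2,874,033.40 = 62.0%.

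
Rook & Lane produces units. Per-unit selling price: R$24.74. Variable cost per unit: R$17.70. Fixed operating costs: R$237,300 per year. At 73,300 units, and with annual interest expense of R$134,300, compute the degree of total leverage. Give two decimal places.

3.57

At 73,300 units, contribution = 73,300 × R$7.04 = R$516,032.00.
Subtracting fixed costs: EBIT = R$516,032.00 − R$237,300 = R$278,732.00. Interest = R$134,300.00.
DOL = R$516,032.00 ÷ R$278,732.00 = 1.8514; DFL = R$278,732.00 ÷ R$144,432.00 = 1.9298.
DCL = DOL × DFL = 1.8514 × 1.9298 = 3.5728.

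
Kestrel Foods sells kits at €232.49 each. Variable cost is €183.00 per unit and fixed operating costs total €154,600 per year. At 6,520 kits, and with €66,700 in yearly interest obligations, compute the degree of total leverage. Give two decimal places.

3.18

At 6,520 units, contribution = 6,520 × €49.49 = €322,674.80.
Operating income = contribution − fixed costs = €322,674.80 − €154,600 = €168,074.80. Interest = €66,700.00.
DOL = €322,674.80 ÷ €168,074.80 = 1.9198; DFL = €168,074.80 ÷ €101,374.80 = 1.6580.
DCL = DOL × DFL = 1.9198 × 1.6580 = 3.1830.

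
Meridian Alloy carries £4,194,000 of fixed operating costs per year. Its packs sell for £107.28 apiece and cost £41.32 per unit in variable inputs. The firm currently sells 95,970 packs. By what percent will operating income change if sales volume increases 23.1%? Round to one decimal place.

+68.5%

Contribution at this volume is 95,970 × £65.96 = £6,330,181.20.
Operating income = contribution − fixed costs = £6,330,181.20 − £4,194,000 = £2,136,181.20.
Degree of operating leverage = £6,330,181.20 / £2,136,181.20 = 2.9633.
So EBIT moves 2.9633 × (+23.1%) = +68.5%.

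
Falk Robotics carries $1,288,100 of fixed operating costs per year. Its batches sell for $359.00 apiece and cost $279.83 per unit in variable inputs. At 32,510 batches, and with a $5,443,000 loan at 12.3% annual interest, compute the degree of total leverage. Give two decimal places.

4.18

At 32,510 units, contribution = 32,510 × $79.17 = $2,573,816.70.
EBIT = $2,573,816.70 − $1,288,100 = $1,285,716.70. Interest = $669,489.00, so EBIT − I = $616,227.70.
DCL = contribution ÷ (EBIT − I) = $2,573,816.70 ÷ $616,227.70 = 4.1767.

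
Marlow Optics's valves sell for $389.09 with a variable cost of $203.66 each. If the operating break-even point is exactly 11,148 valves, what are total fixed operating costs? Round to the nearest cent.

Contribution margin per unit = $389.09 − $203.66 = $185.43.
Fixed costs = break-even units × CM = 11,148 × $185.43 = $2,067,173.64.

$2,067,173.64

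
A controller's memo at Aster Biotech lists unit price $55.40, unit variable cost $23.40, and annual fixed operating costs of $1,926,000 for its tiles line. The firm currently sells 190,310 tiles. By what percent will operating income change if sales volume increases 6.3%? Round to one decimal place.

Total contribution margin = 190,310 × $32.00 = $6,089,920.00.
Operating income = contribution − fixed costs = $6,089,920.00 − $1,926,000 = $4,163,920.00.
So DOL = total CM / EBIT = $6,089,920.00 / $4,163,920.00 = 1.4625.
%ΔEBIT = DOL × %ΔSales = 1.4625 × +6.3% = +9.2%.

+9.2%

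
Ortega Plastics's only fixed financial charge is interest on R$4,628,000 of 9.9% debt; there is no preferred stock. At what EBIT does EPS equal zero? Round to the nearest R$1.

Annual interest = 9.9% × R$4,628,000 = R$458,172.00.
Without preferred stock the financial break-even is simply EBIT = interest = R$458,172.00.

R$458,172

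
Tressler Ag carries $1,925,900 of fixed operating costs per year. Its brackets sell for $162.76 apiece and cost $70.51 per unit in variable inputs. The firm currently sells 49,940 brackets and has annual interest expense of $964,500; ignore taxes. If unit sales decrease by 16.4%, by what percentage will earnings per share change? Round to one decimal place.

-44.0%

Total contribution margin = 49,940 × $92.25 = $4,606,965.00.
EBIT = $4,606,965.00 − $1,925,900 = $2,681,065.00.
After interest of $964,500.00, pre-tax earnings = $1,716,565.00.
Degree of combined leverage = contribution ÷ (EBIT − I) = $4,606,965.00 ÷ $1,716,565.00 = 2.6838.
%ΔEPS = DCL × %ΔSales = 2.6838 × -16.4% = -44.0%.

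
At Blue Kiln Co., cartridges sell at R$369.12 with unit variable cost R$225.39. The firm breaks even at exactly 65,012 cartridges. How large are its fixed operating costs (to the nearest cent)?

Contribution margin per unit = R$369.12 − R$225.39 = R$143.73.
Since BE = FC / CM, FC = 65,012 × R$143.73 = R$9,344,174.76.

R$9,344,174.76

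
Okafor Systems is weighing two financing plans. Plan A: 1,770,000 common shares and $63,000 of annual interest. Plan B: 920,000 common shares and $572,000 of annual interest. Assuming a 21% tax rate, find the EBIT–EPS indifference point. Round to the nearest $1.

At indifference, (EBIT − 63,000)(1 − t)/1,770,000 = (EBIT − 572,000)(1 − t)/920,000.
The (1 − t) factor cancels: (EBIT − 63,000) × 920,000 = (EBIT − 572,000) × 1,770,000.
EBIT × (1,770,000 − 920,000) = 572,000 × 1,770,000 − 63,000 × 920,000 = 954,480,000,000, so EBIT = 954,480,000,000 ÷ 850,000 = 1,122,917.65.

$1,122,918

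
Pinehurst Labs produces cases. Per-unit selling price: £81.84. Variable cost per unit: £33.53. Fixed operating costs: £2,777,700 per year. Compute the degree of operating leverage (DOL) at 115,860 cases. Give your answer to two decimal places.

1.99

At 115,860 units, contribution = 115,860 × £48.31 = £5,597,196.60.
Subtracting fixed costs: EBIT = £5,597,196.60 − £2,777,700 = £2,819,496.60.
So DOL = total CM / EBIT = £5,597,196.60 / £2,819,496.60 = 1.9852.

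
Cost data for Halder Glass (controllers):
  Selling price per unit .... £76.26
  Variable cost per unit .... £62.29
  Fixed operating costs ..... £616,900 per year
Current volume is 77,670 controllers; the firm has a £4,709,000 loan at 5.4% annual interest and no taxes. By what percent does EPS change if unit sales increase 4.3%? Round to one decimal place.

+21.8%

Contribution at this volume is 77,670 × £13.97 = £1,085,049.90.
EBIT = £1,085,049.90 − £616,900 = £468,149.90.
After interest of £254,286.00, pre-tax earnings = £213,863.90.
DCL = total CM / (EBIT − I) = £1,085,049.90 / £213,863.90 = 5.0736.
%ΔEPS = DCL × %ΔSales = 5.0736 × +4.3% = +21.8%.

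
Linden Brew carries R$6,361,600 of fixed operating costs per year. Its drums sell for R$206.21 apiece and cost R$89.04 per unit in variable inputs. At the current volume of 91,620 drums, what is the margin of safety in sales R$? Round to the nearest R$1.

Contribution margin per unit = R$206.21 − R$89.04 = R$117.17. Break-even units = R$6,361,600 ÷ R$117.17 = 54,293.76; break-even revenue = 54,293.76 × R$206.21 = R$11,195,916.50.
Actual sales revenue = 91,620 × R$206.21 = R$18,892,960.20.
Margin of safety = R$18,892,960.20 − R$11,195,916.50 = R$7,697,044.

R$7,697,044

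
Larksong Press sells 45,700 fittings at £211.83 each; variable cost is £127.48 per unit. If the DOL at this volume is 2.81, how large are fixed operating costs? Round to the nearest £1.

Total contribution margin = 45,700 × £84.35 = £3,854,795.00.
DOL = contribution / EBIT, so EBIT = £3,854,795.00 / 2.81 = £1,371,813.17.
And FC = contribution − EBIT = £3,854,795.00 − £1,371,813.17 = £2,482,982.

£2,482,982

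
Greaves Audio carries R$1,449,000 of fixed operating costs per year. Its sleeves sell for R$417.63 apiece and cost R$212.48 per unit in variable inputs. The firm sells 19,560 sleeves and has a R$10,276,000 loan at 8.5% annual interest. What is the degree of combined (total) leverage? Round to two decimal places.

Total contribution margin = 19,560 × R$205.15 = R$4,012,734.00.
EBIT = R$4,012,734.00 − R$1,449,000 = R$2,563,734.00. Interest = R$873,460.00, so EBIT − I = R$1,690,274.00.
DCL = contribution ÷ (EBIT − I) = R$4,012,734.00 ÷ R$1,690,274.00 = 2.3740.

2.37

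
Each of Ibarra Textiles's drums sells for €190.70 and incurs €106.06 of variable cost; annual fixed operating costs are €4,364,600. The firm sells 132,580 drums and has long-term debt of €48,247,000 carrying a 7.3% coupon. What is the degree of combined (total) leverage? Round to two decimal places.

3.36

At 132,580 units, contribution = 132,580 × €84.64 = €11,221,571.20.
Subtracting fixed costs: EBIT = €11,221,571.20 − €4,364,600 = €6,856,971.20. Interest = €3,522,031.00.
DOL = €11,221,571.20 ÷ €6,856,971.20 = 1.6365; DFL = €6,856,971.20 ÷ €3,334,940.20 = 2.0561.
DCL = DOL × DFL = 1.6365 × 2.0561 = 3.3648.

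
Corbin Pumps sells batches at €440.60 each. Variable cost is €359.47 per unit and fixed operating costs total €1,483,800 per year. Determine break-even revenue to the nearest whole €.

€8,058,206

CM per unit = €440.60 − €359.47 = €81.13; CM ratio = €81.13 / €440.60 = 0.1841.
Break-even sales = FC ÷ CM ratio = €1,483,800 × €440.60 / €81.13 = €8,058,206.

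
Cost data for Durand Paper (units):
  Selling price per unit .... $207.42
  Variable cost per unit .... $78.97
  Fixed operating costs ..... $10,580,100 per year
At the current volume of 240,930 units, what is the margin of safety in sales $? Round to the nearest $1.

Each unit contributes $207.42 − $78.97 = $128.45. Break-even units = $10,580,100 ÷ $128.45 = 82,367.46; break-even revenue = 82,367.46 × $207.42 = $17,084,658.17.
Actual sales revenue = 240,930 × $207.42 = $49,973,700.60.
Margin of safety = $49,973,700.60 − $17,084,658.17 = $32,889,042.

$32,889,042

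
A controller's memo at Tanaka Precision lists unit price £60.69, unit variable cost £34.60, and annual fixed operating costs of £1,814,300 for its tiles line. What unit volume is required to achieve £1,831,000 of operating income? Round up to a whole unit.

Each unit contributes £60.69 − £34.60 = £26.09.
Need Q such that Q × £26.09 − £1,814,300 = £1,831,000, i.e. Q = £3,645,300 / £26.09 = 139,720.20 → 139,721.

139,721 tiles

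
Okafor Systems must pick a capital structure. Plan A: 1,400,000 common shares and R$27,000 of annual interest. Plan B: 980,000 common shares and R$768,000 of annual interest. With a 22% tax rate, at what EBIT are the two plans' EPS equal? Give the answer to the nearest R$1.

R$2,497,000

Set EPS_A = EPS_B: (EBIT − R$27,000)(1 − 0.22) ÷ 1,400,000 = (EBIT − R$768,000)(1 − 0.22) ÷ 980,000.
Cancelling (1 − t) and cross-multiplying: 980,000·(EBIT − 27,000) = 1,400,000·(EBIT − 768,000).
Solving, EBIT = (768,000·1,400,000 − 27,000·980,000) / (1,400,000 − 980,000) = 1,048,740,000,000 / 420,000 = 2,497,000.00.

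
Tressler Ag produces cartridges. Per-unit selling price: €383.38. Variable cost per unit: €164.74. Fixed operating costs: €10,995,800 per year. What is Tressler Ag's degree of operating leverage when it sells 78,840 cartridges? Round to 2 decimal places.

2.76

At 78,840 units, contribution = 78,840 × €218.64 = €17,237,577.60.
Operating income = contribution − fixed costs = €17,237,577.60 − €10,995,800 = €6,241,777.60.
DOL = contribution ÷ EBIT = €17,237,577.60 ÷ €6,241,777.60 = 2.7616.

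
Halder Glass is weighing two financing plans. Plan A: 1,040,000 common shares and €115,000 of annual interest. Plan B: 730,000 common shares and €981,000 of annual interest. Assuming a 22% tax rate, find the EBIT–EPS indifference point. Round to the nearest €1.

€3,020,290

Set EPS_A = EPS_B: (EBIT − €115,000)(1 − 0.22) ÷ 1,040,000 = (EBIT − €981,000)(1 − 0.22) ÷ 730,000.
Cancelling (1 − t) and cross-multiplying: 730,000·(EBIT − 115,000) = 1,040,000·(EBIT − 981,000).
EBIT × (1,040,000 − 730,000) = 981,000 × 1,040,000 − 115,000 × 730,000 = 936,290,000,000, so EBIT = 936,290,000,000 ÷ 310,000 = 3,020,290.32.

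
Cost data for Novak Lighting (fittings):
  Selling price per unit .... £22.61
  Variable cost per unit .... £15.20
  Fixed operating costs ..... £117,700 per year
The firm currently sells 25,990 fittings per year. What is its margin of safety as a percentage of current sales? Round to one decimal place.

Contribution margin per unit = £22.61 − £15.20 = £7.41. Break-even units = £117,700 ÷ £7.41 = 15,883.94; break-even revenue = 15,883.94 × £22.61 = £359,135.90.
Actual sales revenue = 25,990 × £22.61 = £587,633.90.
Margin of safety = (£587,633.90 − £359,135.90) ÷ £587,633.90 = 38.9%.

38.9%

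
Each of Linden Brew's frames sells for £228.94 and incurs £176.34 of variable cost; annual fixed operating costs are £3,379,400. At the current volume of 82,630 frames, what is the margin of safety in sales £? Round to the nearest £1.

Each unit contributes £228.94 − £176.34 = £52.60. Break-even units = £3,379,400 ÷ £52.60 = 64,247.15; break-even revenue = 64,247.15 × £228.94 = £14,708,742.13.
Current sales = 82,630 × £228.94 = £18,917,312.20.
Margin of safety = £18,917,312.20 − £14,708,742.13 = £4,208,570.

£4,208,570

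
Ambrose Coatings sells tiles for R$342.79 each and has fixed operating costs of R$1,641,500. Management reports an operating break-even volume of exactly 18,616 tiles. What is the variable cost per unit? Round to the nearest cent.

R$254.61

Contribution per unit must be FC / Q = R$1,641,500 / 18,616 = R$88.1768.
Hence VC = price − CM = R$342.79 − R$88.1768 = R$254.61.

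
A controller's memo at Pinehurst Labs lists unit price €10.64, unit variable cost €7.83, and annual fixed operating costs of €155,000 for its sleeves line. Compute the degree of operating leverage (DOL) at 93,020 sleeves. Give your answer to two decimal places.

2.46

Total contribution margin = 93,020 × €2.81 = €261,386.20.
Operating income = contribution − fixed costs = €261,386.20 − €155,000 = €106,386.20.
Degree of operating leverage = €261,386.20 / €106,386.20 = 2.4570.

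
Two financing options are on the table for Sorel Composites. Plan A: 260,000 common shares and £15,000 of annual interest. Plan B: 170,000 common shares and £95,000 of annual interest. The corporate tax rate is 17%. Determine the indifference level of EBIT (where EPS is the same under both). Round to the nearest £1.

£246,111

Set EPS_A = EPS_B: (EBIT − £15,000)(1 − 0.17) ÷ 260,000 = (EBIT − £95,000)(1 − 0.17) ÷ 170,000.
The (1 − t) factor cancels: (EBIT − 15,000) × 170,000 = (EBIT − 95,000) × 260,000.
EBIT × (260,000 − 170,000) = 95,000 × 260,000 − 15,000 × 170,000 = 22,150,000,000, so EBIT = 22,150,000,000 ÷ 90,000 = 246,111.11.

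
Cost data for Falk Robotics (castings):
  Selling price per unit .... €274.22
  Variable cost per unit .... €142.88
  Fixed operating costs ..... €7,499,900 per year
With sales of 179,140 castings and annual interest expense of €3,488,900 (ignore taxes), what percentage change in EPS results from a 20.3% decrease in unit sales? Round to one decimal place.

Total contribution margin = 179,140 × €131.34 = €23,528,247.60.
Operating income = contribution − fixed costs = €23,528,247.60 − €7,499,900 = €16,028,347.60.
Interest = €3,488,900.00, so EBIT − I = €12,539,447.60.
DCL = total CM / (EBIT − I) = €23,528,247.60 / €12,539,447.60 = 1.8763.
EPS therefore changes by 1.8763 × (-20.3%) = -38.1%.

-38.1%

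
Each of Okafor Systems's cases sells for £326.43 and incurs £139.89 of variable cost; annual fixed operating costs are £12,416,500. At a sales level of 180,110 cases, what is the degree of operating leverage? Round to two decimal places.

At 180,110 units, contribution = 180,110 × £186.54 = £33,597,719.40.
EBIT = £33,597,719.40 − £12,416,500 = £21,181,219.40.
DOL = contribution ÷ EBIT = £33,597,719.40 ÷ £21,181,219.40 = 1.5862.

1.59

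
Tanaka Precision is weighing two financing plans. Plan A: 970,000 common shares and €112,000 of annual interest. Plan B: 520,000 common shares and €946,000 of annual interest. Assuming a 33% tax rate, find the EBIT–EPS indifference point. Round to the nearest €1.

€1,909,733

At indifference, (EBIT − 112,000)(1 − t)/970,000 = (EBIT − 946,000)(1 − t)/520,000.
The (1 − t) factor cancels: (EBIT − 112,000) × 520,000 = (EBIT − 946,000) × 970,000.
Solving, EBIT = (946,000·970,000 − 112,000·520,000) / (970,000 − 520,000) = 859,380,000,000 / 450,000 = 1,909,733.33.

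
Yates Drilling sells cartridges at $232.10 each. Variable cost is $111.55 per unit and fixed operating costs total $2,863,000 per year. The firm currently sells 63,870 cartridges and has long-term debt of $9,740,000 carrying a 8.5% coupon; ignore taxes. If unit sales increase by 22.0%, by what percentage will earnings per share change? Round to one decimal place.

Contribution at this volume is 63,870 × $120.55 = $7,699,528.50.
Operating income = contribution − fixed costs = $7,699,528.50 − $2,863,000 = $4,836,528.50.
After interest of $827,900.00, pre-tax earnings = $4,008,628.50.
Degree of combined leverage = contribution ÷ (EBIT − I) = $7,699,528.50 ÷ $4,008,628.50 = 1.9207.
%ΔEPS = DCL × %ΔSales = 1.9207 × +22.0% = +42.3%.

+42.3%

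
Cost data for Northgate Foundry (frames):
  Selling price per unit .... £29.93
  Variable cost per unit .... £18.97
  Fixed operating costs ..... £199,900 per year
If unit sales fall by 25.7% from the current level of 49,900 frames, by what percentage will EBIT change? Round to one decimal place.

At 49,900 units, contribution = 49,900 × £10.96 = £546,904.00.
EBIT = £546,904.00 − £199,900 = £347,004.00.
So DOL = total CM / EBIT = £546,904.00 / £347,004.00 = 1.5761.
So EBIT moves 1.5761 × (-25.7%) = -40.5%.

-40.5%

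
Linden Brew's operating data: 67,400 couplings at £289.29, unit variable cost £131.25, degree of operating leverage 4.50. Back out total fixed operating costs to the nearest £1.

£8,284,808

Contribution at this volume is 67,400 × £158.04 = £10,651,896.00.
DOL = contribution / EBIT, so EBIT = £10,651,896.00 / 4.50 = £2,367,088.00.
And FC = contribution − EBIT = £10,651,896.00 − £2,367,088.00 = £8,284,808.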